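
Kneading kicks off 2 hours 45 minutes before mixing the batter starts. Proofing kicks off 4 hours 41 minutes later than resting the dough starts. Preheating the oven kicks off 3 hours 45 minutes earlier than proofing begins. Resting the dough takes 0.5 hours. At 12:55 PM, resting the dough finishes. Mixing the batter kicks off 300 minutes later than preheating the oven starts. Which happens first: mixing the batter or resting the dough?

Resting the dough starts at 12:55 PM − 30 min = 12:25 PM.
Proofing starts at 12:25 PM + 281 min = 5:06 PM.
Preheating the oven starts at 5:06 PM − 225 min = 1:21 PM.
Mixing the batter starts at 1:21 PM + 300 min = 6:21 PM.
Mixing the batter starts at 6:21 PM and resting the dough starts at 12:25 PM, so resting the dough is first.

resting the dough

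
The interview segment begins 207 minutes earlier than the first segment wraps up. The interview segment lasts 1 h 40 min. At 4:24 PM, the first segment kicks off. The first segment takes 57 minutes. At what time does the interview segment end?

3:34 PM

The first segment ends at 4:24 PM + 57 min = 5:21 PM.
The interview segment starts at 5:21 PM − 207 min = 1:54 PM.
The interview segment ends at 1:54 PM + 100 min = 3:34 PM.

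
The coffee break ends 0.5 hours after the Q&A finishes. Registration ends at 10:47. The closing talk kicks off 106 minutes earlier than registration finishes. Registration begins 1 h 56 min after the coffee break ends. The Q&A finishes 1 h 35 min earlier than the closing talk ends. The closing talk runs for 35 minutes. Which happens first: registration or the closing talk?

The closing talk starts at 10:47 − 106 min = 09:01.
The closing talk ends at 09:01 + 35 min = 09:36.
The Q&A ends at 09:36 − 95 min = 08:01.
The coffee break ends at 08:01 + 30 min = 08:31.
Registration starts at 08:31 + 116 min = 10:27.
Registration starts at 10:27 and the closing talk starts at 09:01, so the closing talk is first.

the closing talk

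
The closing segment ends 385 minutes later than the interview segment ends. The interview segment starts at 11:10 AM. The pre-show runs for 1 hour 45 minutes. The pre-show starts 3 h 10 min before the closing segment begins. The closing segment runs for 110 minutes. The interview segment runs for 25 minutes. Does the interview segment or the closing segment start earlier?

the interview segment

The interview segment ends at 11:10 AM + 25 min = 11:35 AM.
The closing segment ends at 11:35 AM + 385 min = 6:00 PM.
The closing segment starts at 6:00 PM − 110 min = 4:10 PM.
The interview segment starts at 11:10 AM and the closing segment starts at 4:10 PM, so the interview segment is first.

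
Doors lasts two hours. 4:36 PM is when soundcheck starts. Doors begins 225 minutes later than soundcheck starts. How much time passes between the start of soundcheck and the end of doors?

5 h 45 min

Doors starts at 4:36 PM + 225 min = 8:21 PM.
Doors ends at 8:21 PM + 120 min = 10:21 PM.
From 4:36 PM to 10:21 PM is 5 h 45 min.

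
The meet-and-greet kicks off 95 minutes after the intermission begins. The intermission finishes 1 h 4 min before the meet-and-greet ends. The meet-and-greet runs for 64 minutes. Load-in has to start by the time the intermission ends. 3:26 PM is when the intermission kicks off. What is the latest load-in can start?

The meet-and-greet starts at 3:26 PM + 95 min = 5:01 PM.
The meet-and-greet ends at 5:01 PM + 64 min = 6:05 PM.
The intermission ends at 6:05 PM − 64 min = 5:01 PM.
Load-in is bounded by the intermission, so the latest it can start is 5:01 PM.

5:01 PM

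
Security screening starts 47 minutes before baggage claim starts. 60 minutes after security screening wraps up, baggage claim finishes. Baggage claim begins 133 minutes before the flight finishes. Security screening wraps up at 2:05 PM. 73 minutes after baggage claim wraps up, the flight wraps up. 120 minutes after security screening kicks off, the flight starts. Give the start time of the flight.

3:18 PM

Baggage claim ends at 2:05 PM + 60 min = 3:05 PM.
The flight ends at 3:05 PM + 73 min = 4:18 PM.
Baggage claim starts at 4:18 PM − 133 min = 2:05 PM.
Security screening starts at 2:05 PM − 47 min = 1:18 PM.
The flight starts at 1:18 PM + 120 min = 3:18 PM.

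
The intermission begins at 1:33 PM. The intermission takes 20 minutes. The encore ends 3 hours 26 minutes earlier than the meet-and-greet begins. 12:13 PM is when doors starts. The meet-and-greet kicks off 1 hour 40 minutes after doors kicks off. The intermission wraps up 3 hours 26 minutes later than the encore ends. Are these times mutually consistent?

Yes

The meet-and-greet starts at 12:13 PM + 100 min = 1:53 PM.
The encore ends at 1:53 PM − 206 min = 10:27 AM.
The intermission ends at 10:27 AM + 206 min = 1:53 PM.
The intermission starts at 1:53 PM − 20 min = 1:33 PM.
That matches the stated 1:33 PM, so the schedule is consistent.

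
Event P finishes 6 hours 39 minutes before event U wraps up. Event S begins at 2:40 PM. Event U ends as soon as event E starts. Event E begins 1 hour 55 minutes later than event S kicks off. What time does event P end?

9:56 AM

Event E starts at 2:40 PM + 115 min = 4:35 PM.
So event U ends at 4:35 PM.
Event P ends at 4:35 PM − 399 min = 9:56 AM.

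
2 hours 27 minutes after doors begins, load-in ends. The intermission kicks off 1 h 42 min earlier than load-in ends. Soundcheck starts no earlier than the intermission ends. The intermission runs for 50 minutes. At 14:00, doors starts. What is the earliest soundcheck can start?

15:35

Load-in ends at 14:00 + 147 min = 16:27.
The intermission starts at 16:27 − 102 min = 14:45.
The intermission ends at 14:45 + 50 min = 15:35.
Soundcheck is bounded by the intermission, so the earliest it can start is 15:35.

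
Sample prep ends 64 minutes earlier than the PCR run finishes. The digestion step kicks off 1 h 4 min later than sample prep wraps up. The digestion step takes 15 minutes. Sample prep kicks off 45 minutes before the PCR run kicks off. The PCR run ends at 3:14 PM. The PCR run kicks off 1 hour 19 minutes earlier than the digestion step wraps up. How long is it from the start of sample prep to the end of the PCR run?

1 h 49 min

Sample prep ends at 3:14 PM − 64 min = 2:10 PM.
The digestion step starts at 2:10 PM + 64 min = 3:14 PM.
The digestion step ends at 3:14 PM + 15 min = 3:29 PM.
The PCR run starts at 3:29 PM − 79 min = 2:10 PM.
Sample prep starts at 2:10 PM − 45 min = 1:25 PM.
From 1:25 PM to 3:14 PM is 1 h 49 min.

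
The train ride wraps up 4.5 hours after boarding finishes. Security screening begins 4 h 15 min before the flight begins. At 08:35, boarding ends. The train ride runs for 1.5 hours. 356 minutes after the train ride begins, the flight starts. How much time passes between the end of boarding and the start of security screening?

The train ride ends at 08:35 + 270 min = 13:05.
The train ride starts at 13:05 − 90 min = 11:35.
The flight starts at 11:35 + 356 min = 17:31.
Security screening starts at 17:31 − 255 min = 13:16.
From 08:35 to 13:16 is 4 h 41 min.

4 h 41 min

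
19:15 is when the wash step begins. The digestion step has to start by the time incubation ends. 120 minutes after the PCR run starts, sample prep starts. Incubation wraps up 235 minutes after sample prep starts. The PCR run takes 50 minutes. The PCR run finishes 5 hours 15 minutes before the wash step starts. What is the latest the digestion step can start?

The PCR run ends at 19:15 − 315 min = 14:00.
The PCR run starts at 14:00 − 50 min = 13:10.
Sample prep starts at 13:10 + 120 min = 15:10.
Incubation ends at 15:10 + 235 min = 19:05.
The digestion step is bounded by incubation, so the latest it can start is 19:05.

19:05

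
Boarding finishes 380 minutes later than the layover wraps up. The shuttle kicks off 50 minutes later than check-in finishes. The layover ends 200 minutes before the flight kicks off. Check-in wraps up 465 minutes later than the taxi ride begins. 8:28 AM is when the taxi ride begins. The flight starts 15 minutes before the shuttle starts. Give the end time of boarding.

7:48 PM

Check-in ends at 8:28 AM + 465 min = 4:13 PM.
The shuttle starts at 4:13 PM + 50 min = 5:03 PM.
The flight starts at 5:03 PM − 15 min = 4:48 PM.
The layover ends at 4:48 PM − 200 min = 1:28 PM.
Boarding ends at 1:28 PM + 380 min = 7:48 PM.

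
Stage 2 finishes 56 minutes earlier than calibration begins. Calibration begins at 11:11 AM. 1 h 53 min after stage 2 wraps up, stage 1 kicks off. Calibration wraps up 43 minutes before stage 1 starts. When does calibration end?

11:25 AM

Stage 2 ends at 11:11 AM − 56 min = 10:15 AM.
Stage 1 starts at 10:15 AM + 113 min = 12:08 PM.
Calibration ends at 12:08 PM − 43 min = 11:25 AM.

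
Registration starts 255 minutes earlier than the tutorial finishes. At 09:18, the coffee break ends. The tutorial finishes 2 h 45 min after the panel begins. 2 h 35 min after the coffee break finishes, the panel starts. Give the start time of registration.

10:23

The panel starts at 09:18 + 155 min = 11:53.
The tutorial ends at 11:53 + 165 min = 14:38.
Registration starts at 14:38 − 255 min = 10:23.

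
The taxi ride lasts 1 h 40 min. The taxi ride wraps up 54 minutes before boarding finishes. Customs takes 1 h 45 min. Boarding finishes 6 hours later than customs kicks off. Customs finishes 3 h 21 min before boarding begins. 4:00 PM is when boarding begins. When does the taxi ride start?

Customs ends at 4:00 PM − 201 min = 12:39 PM.
Customs starts at 12:39 PM − 105 min = 10:54 AM.
Boarding ends at 10:54 AM + 360 min = 4:54 PM.
The taxi ride ends at 4:54 PM − 54 min = 4:00 PM.
The taxi ride starts at 4:00 PM − 100 min = 2:20 PM.

2:20 PM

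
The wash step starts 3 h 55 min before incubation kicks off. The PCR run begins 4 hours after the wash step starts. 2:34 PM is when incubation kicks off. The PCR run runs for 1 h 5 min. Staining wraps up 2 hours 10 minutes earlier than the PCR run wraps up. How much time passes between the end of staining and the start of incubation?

60 minutes

The wash step starts at 2:34 PM − 235 min = 10:39 AM.
The PCR run starts at 10:39 AM + 240 min = 2:39 PM.
The PCR run ends at 2:39 PM + 65 min = 3:44 PM.
Staining ends at 3:44 PM − 130 min = 1:34 PM.
From 1:34 PM to 2:34 PM is 60 minutes.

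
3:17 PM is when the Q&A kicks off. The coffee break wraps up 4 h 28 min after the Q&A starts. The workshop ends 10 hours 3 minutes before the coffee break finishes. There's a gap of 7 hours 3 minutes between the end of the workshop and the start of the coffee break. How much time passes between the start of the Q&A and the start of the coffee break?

The coffee break ends at 3:17 PM + 268 min = 7:45 PM.
The workshop ends at 7:45 PM − 603 min = 9:42 AM.
The coffee break starts at 9:42 AM + 423 min = 4:45 PM.
From 3:17 PM to 4:45 PM is 1 h 28 min.

1 h 28 min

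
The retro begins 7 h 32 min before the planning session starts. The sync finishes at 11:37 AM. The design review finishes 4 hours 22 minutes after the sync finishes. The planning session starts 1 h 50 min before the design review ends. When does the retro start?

6:37 AM

The design review ends at 11:37 AM + 262 min = 3:59 PM.
The planning session starts at 3:59 PM − 110 min = 2:09 PM.
The retro starts at 2:09 PM − 452 min = 6:37 AM.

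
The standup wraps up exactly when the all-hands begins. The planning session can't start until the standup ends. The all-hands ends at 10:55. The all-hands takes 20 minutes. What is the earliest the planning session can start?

The all-hands starts at 10:55 − 20 min = 10:35.
So the standup ends at 10:35.
The planning session is bounded by the standup, so the earliest it can start is 10:35.

10:35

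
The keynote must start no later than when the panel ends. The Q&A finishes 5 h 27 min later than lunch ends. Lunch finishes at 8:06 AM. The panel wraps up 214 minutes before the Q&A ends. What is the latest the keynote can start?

The Q&A ends at 8:06 AM + 327 min = 1:33 PM.
The panel ends at 1:33 PM − 214 min = 9:59 AM.
The keynote is bounded by the panel, so the latest it can start is 9:59 AM.

9:59 AM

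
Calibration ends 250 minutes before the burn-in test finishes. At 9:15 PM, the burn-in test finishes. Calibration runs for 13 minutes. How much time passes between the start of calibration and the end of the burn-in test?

Calibration ends at 9:15 PM − 250 min = 5:05 PM.
Calibration starts at 5:05 PM − 13 min = 4:52 PM.
From 4:52 PM to 9:15 PM is 263 minutes.

263 minutes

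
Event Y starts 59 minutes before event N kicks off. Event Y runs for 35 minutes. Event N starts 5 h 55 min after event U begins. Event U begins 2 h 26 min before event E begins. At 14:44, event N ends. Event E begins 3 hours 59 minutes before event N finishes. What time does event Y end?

13:50

Event E starts at 14:44 − 239 min = 10:45.
Event U starts at 10:45 − 146 min = 08:19.
Event N starts at 08:19 + 355 min = 14:14.
Event Y starts at 14:14 − 59 min = 13:15.
Event Y ends at 13:15 + 35 min = 13:50.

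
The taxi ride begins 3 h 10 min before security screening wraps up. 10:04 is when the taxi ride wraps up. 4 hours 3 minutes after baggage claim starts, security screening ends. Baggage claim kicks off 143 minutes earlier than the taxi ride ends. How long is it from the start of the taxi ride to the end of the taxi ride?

an hour and a half

Baggage claim starts at 10:04 − 143 min = 07:41.
Security screening ends at 07:41 + 243 min = 11:44.
The taxi ride starts at 11:44 − 190 min = 08:34.
From 08:34 to 10:04 is an hour and a half.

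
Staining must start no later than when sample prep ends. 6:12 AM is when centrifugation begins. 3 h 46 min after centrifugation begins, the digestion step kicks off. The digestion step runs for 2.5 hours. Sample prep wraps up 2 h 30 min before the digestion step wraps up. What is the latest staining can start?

The digestion step starts at 6:12 AM + 226 min = 9:58 AM.
The digestion step ends at 9:58 AM + 150 min = 12:28 PM.
Sample prep ends at 12:28 PM − 150 min = 9:58 AM.
Staining is bounded by sample prep, so the latest it can start is 9:58 AM.

9:58 AM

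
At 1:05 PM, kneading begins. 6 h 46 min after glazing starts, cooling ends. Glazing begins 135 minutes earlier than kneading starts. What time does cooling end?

5:36 PM

Glazing starts at 1:05 PM − 135 min = 10:50 AM.
Cooling ends at 10:50 AM + 406 min = 5:36 PM.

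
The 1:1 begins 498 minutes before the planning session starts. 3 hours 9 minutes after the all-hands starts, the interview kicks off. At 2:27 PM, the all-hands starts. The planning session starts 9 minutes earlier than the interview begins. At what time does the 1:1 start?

The interview starts at 2:27 PM + 189 min = 5:36 PM.
The planning session starts at 5:36 PM − 9 min = 5:27 PM.
The 1:1 starts at 5:27 PM − 498 min = 9:09 AM.

9:09 AM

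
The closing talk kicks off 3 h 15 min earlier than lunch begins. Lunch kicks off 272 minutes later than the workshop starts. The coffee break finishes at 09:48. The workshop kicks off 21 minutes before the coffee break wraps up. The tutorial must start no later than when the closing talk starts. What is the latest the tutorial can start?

The workshop starts at 09:48 − 21 min = 09:27.
Lunch starts at 09:27 + 272 min = 13:59.
The closing talk starts at 13:59 − 195 min = 10:44.
The tutorial is bounded by the closing talk, so the latest it can start is 10:44.

10:44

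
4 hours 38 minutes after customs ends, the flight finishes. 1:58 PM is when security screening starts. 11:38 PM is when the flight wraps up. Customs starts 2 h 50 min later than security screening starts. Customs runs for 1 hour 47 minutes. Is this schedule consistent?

Customs starts at 1:58 PM + 170 min = 4:48 PM.
Customs ends at 4:48 PM + 107 min = 6:35 PM.
The flight ends at 6:35 PM + 278 min = 11:13 PM.
But the flight is also said to end at 11:38 PM — a 25-minute conflict.

No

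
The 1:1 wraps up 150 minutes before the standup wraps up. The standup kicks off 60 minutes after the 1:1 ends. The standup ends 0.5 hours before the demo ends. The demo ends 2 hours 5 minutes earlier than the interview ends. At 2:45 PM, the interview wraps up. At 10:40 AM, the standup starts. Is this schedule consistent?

Yes

The demo ends at 2:45 PM − 125 min = 12:40 PM.
The standup ends at 12:40 PM − 30 min = 12:10 PM.
The 1:1 ends at 12:10 PM − 150 min = 9:40 AM.
The standup starts at 9:40 AM + 60 min = 10:40 AM.
That matches the stated 10:40 AM, so the schedule is consistent.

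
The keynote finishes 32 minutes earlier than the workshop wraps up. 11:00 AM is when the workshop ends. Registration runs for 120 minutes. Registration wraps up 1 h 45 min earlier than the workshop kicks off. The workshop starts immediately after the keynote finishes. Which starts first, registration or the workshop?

The keynote ends at 11:00 AM − 32 min = 10:28 AM.
So the workshop starts at 10:28 AM.
Registration ends at 10:28 AM − 105 min = 8:43 AM.
Registration starts at 8:43 AM − 120 min = 6:43 AM.
Registration starts at 6:43 AM and the workshop starts at 10:28 AM, so registration is first.

registration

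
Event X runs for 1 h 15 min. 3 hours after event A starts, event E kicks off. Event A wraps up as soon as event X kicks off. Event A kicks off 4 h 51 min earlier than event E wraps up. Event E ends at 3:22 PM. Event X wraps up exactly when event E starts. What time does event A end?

12:16 PM

Event A starts at 3:22 PM − 291 min = 10:31 AM.
Event E starts at 10:31 AM + 180 min = 1:31 PM.
So event X ends at 1:31 PM.
Event X starts at 1:31 PM − 75 min = 12:16 PM.
So event A ends at 12:16 PM.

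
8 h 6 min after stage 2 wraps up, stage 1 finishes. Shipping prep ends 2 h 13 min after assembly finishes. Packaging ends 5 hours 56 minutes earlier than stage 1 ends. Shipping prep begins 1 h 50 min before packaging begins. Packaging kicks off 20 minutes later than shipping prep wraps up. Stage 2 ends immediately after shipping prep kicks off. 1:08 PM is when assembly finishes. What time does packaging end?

Shipping prep ends at 1:08 PM + 133 min = 3:21 PM.
Packaging starts at 3:21 PM + 20 min = 3:41 PM.
Shipping prep starts at 3:41 PM − 110 min = 1:51 PM.
So stage 2 ends at 1:51 PM.
Stage 1 ends at 1:51 PM + 486 min = 9:57 PM.
Packaging ends at 9:57 PM − 356 min = 4:01 PM.

4:01 PM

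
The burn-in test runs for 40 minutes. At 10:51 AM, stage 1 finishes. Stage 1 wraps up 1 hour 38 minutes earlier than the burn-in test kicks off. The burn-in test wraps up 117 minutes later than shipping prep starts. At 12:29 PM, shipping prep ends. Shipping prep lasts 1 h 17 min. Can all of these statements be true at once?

Shipping prep starts at 12:29 PM − 77 min = 11:12 AM.
The burn-in test ends at 11:12 AM + 117 min = 1:09 PM.
The burn-in test starts at 1:09 PM − 40 min = 12:29 PM.
Stage 1 ends at 12:29 PM − 98 min = 10:51 AM.
That matches the stated 10:51 AM, so the schedule is consistent.

Yes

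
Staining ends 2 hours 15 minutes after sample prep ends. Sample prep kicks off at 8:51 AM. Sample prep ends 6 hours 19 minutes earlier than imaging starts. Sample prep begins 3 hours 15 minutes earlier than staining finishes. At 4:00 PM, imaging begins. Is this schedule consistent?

No

Sample prep ends at 4:00 PM − 379 min = 9:41 AM.
Staining ends at 9:41 AM + 135 min = 11:56 AM.
Sample prep starts at 11:56 AM − 195 min = 8:41 AM.
But sample prep is also said to start at 8:51 AM — a 10-minute conflict.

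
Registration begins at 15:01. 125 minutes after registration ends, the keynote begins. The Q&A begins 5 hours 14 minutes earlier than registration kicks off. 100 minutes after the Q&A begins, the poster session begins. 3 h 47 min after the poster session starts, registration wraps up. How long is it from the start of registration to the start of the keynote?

The Q&A starts at 15:01 − 314 min = 09:47.
The poster session starts at 09:47 + 100 min = 11:27.
Registration ends at 11:27 + 227 min = 15:14.
The keynote starts at 15:14 + 125 min = 17:19.
From 15:01 to 17:19 is 2 hours 18 minutes.

2 hours 18 minutes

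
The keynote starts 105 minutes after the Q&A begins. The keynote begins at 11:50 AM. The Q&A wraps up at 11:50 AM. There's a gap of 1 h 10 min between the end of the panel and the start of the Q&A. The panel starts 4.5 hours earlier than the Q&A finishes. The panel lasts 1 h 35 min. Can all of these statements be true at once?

Yes

The panel starts at 11:50 AM − 270 min = 7:20 AM.
The panel ends at 7:20 AM + 95 min = 8:55 AM.
The Q&A starts at 8:55 AM + 70 min = 10:05 AM.
The keynote starts at 10:05 AM + 105 min = 11:50 AM.
That matches the stated 11:50 AM, so the schedule is consistent.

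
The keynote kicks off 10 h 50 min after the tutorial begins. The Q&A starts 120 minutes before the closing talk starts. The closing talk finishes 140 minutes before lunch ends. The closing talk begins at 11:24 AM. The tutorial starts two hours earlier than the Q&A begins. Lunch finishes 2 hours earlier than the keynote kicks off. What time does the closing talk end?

The Q&A starts at 11:24 AM − 120 min = 9:24 AM.
The tutorial starts at 9:24 AM − 120 min = 7:24 AM.
The keynote starts at 7:24 AM + 650 min = 6:14 PM.
Lunch ends at 6:14 PM − 120 min = 4:14 PM.
The closing talk ends at 4:14 PM − 140 min = 1:54 PM.

1:54 PM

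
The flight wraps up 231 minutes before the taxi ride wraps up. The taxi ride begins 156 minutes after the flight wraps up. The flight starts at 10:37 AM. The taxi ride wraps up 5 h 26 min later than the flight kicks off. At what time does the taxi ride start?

2:48 PM

The taxi ride ends at 10:37 AM + 326 min = 4:03 PM.
The flight ends at 4:03 PM − 231 min = 12:12 PM.
The taxi ride starts at 12:12 PM + 156 min = 2:48 PM.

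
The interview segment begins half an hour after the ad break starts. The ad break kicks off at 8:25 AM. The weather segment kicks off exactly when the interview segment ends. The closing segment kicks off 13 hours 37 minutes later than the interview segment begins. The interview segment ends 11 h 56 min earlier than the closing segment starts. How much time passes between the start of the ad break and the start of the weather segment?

131 minutes

The interview segment starts at 8:25 AM + 30 min = 8:55 AM.
The closing segment starts at 8:55 AM + 817 min = 10:32 PM.
The interview segment ends at 10:32 PM − 716 min = 10:36 AM.
So the weather segment starts at 10:36 AM.
From 8:25 AM to 10:36 AM is 131 minutes.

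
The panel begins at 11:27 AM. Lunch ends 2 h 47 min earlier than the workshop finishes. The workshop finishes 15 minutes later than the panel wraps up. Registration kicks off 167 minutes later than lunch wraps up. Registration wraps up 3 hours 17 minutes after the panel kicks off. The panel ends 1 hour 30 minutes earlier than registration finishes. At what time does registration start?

1:29 PM

Registration ends at 11:27 AM + 197 min = 2:44 PM.
The panel ends at 2:44 PM − 90 min = 1:14 PM.
The workshop ends at 1:14 PM + 15 min = 1:29 PM.
Lunch ends at 1:29 PM − 167 min = 10:42 AM.
Registration starts at 10:42 AM + 167 min = 1:29 PM.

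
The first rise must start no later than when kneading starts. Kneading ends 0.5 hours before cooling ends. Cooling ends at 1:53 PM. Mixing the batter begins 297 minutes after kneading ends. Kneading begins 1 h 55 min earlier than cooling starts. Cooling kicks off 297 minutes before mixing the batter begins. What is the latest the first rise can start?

11:28 AM

Kneading ends at 1:53 PM − 30 min = 1:23 PM.
Mixing the batter starts at 1:23 PM + 297 min = 6:20 PM.
Cooling starts at 6:20 PM − 297 min = 1:23 PM.
Kneading starts at 1:23 PM − 115 min = 11:28 AM.
The first rise is bounded by kneading, so the latest it can start is 11:28 AM.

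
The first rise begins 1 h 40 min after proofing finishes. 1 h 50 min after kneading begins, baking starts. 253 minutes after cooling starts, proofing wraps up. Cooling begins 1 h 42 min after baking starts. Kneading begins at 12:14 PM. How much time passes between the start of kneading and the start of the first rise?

9 hours 25 minutes

Baking starts at 12:14 PM + 110 min = 2:04 PM.
Cooling starts at 2:04 PM + 102 min = 3:46 PM.
Proofing ends at 3:46 PM + 253 min = 7:59 PM.
The first rise starts at 7:59 PM + 100 min = 9:39 PM.
From 12:14 PM to 9:39 PM is 9 hours 25 minutes.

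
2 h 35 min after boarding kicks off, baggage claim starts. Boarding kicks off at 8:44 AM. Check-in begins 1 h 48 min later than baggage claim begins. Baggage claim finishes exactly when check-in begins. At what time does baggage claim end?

Baggage claim starts at 8:44 AM + 155 min = 11:19 AM.
Check-in starts at 11:19 AM + 108 min = 1:07 PM.
So baggage claim ends at 1:07 PM.

1:07 PM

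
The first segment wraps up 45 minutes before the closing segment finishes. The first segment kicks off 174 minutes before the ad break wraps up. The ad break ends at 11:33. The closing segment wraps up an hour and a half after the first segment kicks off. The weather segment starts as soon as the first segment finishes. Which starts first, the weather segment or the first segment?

The first segment starts at 11:33 − 174 min = 08:39.
The closing segment ends at 08:39 + 90 min = 10:09.
The first segment ends at 10:09 − 45 min = 09:24.
So the weather segment starts at 09:24.
The weather segment starts at 09:24 and the first segment starts at 08:39, so the first segment is first.

the first segment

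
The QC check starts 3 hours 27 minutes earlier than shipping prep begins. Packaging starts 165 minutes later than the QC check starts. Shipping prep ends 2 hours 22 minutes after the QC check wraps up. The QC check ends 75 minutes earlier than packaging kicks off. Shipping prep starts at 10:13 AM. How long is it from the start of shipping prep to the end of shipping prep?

25 minutes

The QC check starts at 10:13 AM − 207 min = 6:46 AM.
Packaging starts at 6:46 AM + 165 min = 9:31 AM.
The QC check ends at 9:31 AM − 75 min = 8:16 AM.
Shipping prep ends at 8:16 AM + 142 min = 10:38 AM.
From 10:13 AM to 10:38 AM is 25 minutes.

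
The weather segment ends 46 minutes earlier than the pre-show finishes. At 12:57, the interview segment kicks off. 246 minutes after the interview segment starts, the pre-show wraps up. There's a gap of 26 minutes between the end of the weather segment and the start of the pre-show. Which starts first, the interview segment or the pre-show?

The pre-show ends at 12:57 + 246 min = 17:03.
The weather segment ends at 17:03 − 46 min = 16:17.
The pre-show starts at 16:17 + 26 min = 16:43.
The interview segment starts at 12:57 and the pre-show starts at 16:43, so the interview segment is first.

the interview segment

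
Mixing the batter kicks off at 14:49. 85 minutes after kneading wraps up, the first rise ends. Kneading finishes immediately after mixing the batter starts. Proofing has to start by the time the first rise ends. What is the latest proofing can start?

16:14

Kneading ends at 14:49.
The first rise ends at 14:49 + 85 min = 16:14.
Proofing is bounded by the first rise, so the latest it can start is 16:14.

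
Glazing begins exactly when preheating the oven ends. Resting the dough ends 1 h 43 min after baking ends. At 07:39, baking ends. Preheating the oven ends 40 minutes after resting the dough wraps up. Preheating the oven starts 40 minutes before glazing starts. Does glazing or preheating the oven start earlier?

Resting the dough ends at 07:39 + 103 min = 09:22.
Preheating the oven ends at 09:22 + 40 min = 10:02.
So glazing starts at 10:02.
Preheating the oven starts at 10:02 − 40 min = 09:22.
Glazing starts at 10:02 and preheating the oven starts at 09:22, so preheating the oven is first.

preheating the oven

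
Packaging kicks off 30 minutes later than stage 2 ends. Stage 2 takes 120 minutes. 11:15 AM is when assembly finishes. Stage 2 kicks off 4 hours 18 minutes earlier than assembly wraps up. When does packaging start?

9:27 AM

Stage 2 starts at 11:15 AM − 258 min = 6:57 AM.
Stage 2 ends at 6:57 AM + 120 min = 8:57 AM.
Packaging starts at 8:57 AM + 30 min = 9:27 AM.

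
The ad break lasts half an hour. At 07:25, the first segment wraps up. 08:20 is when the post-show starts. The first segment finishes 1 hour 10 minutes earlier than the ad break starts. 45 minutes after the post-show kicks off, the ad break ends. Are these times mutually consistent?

The ad break ends at 08:20 + 45 min = 09:05.
The ad break starts at 09:05 − 30 min = 08:35.
The first segment ends at 08:35 − 70 min = 07:25.
That matches the stated 07:25, so the schedule is consistent.

Yes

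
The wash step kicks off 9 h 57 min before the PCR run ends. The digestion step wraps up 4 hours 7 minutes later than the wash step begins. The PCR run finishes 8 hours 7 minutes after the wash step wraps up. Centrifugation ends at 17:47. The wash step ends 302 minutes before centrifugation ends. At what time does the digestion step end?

15:02

The wash step ends at 17:47 − 302 min = 12:45.
The PCR run ends at 12:45 + 487 min = 20:52.
The wash step starts at 20:52 − 597 min = 10:55.
The digestion step ends at 10:55 + 247 min = 15:02.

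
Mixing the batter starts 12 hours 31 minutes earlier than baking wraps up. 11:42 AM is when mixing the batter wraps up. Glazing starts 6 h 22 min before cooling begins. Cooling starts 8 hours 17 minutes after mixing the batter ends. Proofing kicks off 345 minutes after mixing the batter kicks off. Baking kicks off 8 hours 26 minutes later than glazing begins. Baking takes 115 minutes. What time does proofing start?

Cooling starts at 11:42 AM + 497 min = 7:59 PM.
Glazing starts at 7:59 PM − 382 min = 1:37 PM.
Baking starts at 1:37 PM + 506 min = 10:03 PM.
Baking ends at 10:03 PM + 115 min = 11:58 PM.
Mixing the batter starts at 11:58 PM − 751 min = 11:27 AM.
Proofing starts at 11:27 AM + 345 min = 5:12 PM.

5:12 PM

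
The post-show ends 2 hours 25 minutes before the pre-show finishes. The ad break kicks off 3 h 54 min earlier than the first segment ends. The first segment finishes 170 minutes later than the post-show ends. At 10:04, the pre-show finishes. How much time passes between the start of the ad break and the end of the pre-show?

3 h 29 min

The post-show ends at 10:04 − 145 min = 07:39.
The first segment ends at 07:39 + 170 min = 10:29.
The ad break starts at 10:29 − 234 min = 06:35.
From 06:35 to 10:04 is 3 h 29 min.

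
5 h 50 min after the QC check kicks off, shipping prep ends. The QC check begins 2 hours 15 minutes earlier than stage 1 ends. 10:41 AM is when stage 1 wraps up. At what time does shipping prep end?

The QC check starts at 10:41 AM − 135 min = 8:26 AM.
Shipping prep ends at 8:26 AM + 350 min = 2:16 PM.

2:16 PM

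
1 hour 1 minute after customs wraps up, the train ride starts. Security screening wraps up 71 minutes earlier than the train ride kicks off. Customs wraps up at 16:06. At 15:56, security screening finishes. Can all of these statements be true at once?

The train ride starts at 16:06 + 61 min = 17:07.
Security screening ends at 17:07 − 71 min = 15:56.
That matches the stated 15:56, so the schedule is consistent.

Yes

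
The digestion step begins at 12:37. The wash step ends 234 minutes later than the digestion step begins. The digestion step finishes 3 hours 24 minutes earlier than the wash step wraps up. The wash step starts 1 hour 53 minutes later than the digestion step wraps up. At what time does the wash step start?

The wash step ends at 12:37 + 234 min = 16:31.
The digestion step ends at 16:31 − 204 min = 13:07.
The wash step starts at 13:07 + 113 min = 15:00.

15:00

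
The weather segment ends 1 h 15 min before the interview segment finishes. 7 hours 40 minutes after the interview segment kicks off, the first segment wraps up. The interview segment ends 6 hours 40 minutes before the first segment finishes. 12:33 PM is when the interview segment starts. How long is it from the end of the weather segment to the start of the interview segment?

15 minutes

The first segment ends at 12:33 PM + 460 min = 8:13 PM.
The interview segment ends at 8:13 PM − 400 min = 1:33 PM.
The weather segment ends at 1:33 PM − 75 min = 12:18 PM.
From 12:18 PM to 12:33 PM is 15 minutes.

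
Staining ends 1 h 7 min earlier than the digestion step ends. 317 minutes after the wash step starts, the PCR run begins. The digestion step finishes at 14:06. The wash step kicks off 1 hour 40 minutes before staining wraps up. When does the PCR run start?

Staining ends at 14:06 − 67 min = 12:59.
The wash step starts at 12:59 − 100 min = 11:19.
The PCR run starts at 11:19 + 317 min = 16:36.

16:36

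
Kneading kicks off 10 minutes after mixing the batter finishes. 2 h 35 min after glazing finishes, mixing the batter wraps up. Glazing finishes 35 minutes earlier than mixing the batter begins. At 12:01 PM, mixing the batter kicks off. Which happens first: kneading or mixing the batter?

mixing the batter

Glazing ends at 12:01 PM − 35 min = 11:26 AM.
Mixing the batter ends at 11:26 AM + 155 min = 2:01 PM.
Kneading starts at 2:01 PM + 10 min = 2:11 PM.
Kneading starts at 2:11 PM and mixing the batter starts at 12:01 PM, so mixing the batter is first.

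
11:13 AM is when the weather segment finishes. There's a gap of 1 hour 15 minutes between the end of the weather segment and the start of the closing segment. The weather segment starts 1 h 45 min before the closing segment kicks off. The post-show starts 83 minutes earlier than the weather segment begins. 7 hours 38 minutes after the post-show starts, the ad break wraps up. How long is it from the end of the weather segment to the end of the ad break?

The closing segment starts at 11:13 AM + 75 min = 12:28 PM.
The weather segment starts at 12:28 PM − 105 min = 10:43 AM.
The post-show starts at 10:43 AM − 83 min = 9:20 AM.
The ad break ends at 9:20 AM + 458 min = 4:58 PM.
From 11:13 AM to 4:58 PM is 345 minutes.

345 minutes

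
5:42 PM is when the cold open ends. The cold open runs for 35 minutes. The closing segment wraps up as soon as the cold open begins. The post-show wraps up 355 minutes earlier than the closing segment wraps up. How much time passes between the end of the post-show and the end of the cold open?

The cold open starts at 5:42 PM − 35 min = 5:07 PM.
So the closing segment ends at 5:07 PM.
The post-show ends at 5:07 PM − 355 min = 11:12 AM.
From 11:12 AM to 5:42 PM is 6 h 30 min.

6 h 30 min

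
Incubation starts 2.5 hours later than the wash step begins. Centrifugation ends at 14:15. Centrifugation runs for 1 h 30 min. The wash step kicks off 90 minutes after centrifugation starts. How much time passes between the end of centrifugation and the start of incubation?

Centrifugation starts at 14:15 − 90 min = 12:45.
The wash step starts at 12:45 + 90 min = 14:15.
Incubation starts at 14:15 + 150 min = 16:45.
From 14:15 to 16:45 is 2 h 30 min.

2 h 30 min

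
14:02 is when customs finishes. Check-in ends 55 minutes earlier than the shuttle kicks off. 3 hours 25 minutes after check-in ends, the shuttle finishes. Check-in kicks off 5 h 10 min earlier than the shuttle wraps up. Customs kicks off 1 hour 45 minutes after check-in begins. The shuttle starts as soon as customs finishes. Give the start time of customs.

13:07

The shuttle starts at 14:02.
Check-in ends at 14:02 − 55 min = 13:07.
The shuttle ends at 13:07 + 205 min = 16:32.
Check-in starts at 16:32 − 310 min = 11:22.
Customs starts at 11:22 + 105 min = 13:07.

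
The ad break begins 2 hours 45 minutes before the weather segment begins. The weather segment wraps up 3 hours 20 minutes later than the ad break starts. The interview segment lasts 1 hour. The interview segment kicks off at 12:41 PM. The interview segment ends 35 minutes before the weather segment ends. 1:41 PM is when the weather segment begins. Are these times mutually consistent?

Yes

The ad break starts at 1:41 PM − 165 min = 10:56 AM.
The weather segment ends at 10:56 AM + 200 min = 2:16 PM.
The interview segment ends at 2:16 PM − 35 min = 1:41 PM.
The interview segment starts at 1:41 PM − 60 min = 12:41 PM.
That matches the stated 12:41 PM, so the schedule is consistent.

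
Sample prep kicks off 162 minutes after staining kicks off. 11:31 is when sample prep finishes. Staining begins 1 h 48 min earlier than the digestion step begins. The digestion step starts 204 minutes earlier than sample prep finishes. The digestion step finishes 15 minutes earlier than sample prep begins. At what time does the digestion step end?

The digestion step starts at 11:31 − 204 min = 08:07.
Staining starts at 08:07 − 108 min = 06:19.
Sample prep starts at 06:19 + 162 min = 09:01.
The digestion step ends at 09:01 − 15 min = 08:46.

08:46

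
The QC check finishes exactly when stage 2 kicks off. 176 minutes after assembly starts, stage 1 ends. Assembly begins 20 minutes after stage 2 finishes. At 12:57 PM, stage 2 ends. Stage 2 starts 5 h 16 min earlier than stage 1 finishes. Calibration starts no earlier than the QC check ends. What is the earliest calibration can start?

10:57 AM

Assembly starts at 12:57 PM + 20 min = 1:17 PM.
Stage 1 ends at 1:17 PM + 176 min = 4:13 PM.
Stage 2 starts at 4:13 PM − 316 min = 10:57 AM.
So the QC check ends at 10:57 AM.
Calibration is bounded by the QC check, so the earliest it can start is 10:57 AM.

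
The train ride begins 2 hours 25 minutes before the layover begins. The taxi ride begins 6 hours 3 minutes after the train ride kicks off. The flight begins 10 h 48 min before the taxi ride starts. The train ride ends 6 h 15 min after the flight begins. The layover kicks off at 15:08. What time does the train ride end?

The train ride starts at 15:08 − 145 min = 12:43.
The taxi ride starts at 12:43 + 363 min = 18:46.
The flight starts at 18:46 − 648 min = 07:58.
The train ride ends at 07:58 + 375 min = 14:13.

14:13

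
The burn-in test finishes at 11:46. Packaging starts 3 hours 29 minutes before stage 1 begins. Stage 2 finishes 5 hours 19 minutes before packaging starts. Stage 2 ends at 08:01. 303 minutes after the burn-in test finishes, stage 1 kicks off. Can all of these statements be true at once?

Stage 1 starts at 11:46 + 303 min = 16:49.
Packaging starts at 16:49 − 209 min = 13:20.
Stage 2 ends at 13:20 − 319 min = 08:01.
That matches the stated 08:01, so the schedule is consistent.

Yes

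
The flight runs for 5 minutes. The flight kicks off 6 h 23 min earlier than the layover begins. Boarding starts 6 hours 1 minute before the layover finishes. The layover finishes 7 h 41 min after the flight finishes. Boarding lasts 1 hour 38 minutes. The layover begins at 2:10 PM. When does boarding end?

The flight starts at 2:10 PM − 383 min = 7:47 AM.
The flight ends at 7:47 AM + 5 min = 7:52 AM.
The layover ends at 7:52 AM + 461 min = 3:33 PM.
Boarding starts at 3:33 PM − 361 min = 9:32 AM.
Boarding ends at 9:32 AM + 98 min = 11:10 AM.

11:10 AM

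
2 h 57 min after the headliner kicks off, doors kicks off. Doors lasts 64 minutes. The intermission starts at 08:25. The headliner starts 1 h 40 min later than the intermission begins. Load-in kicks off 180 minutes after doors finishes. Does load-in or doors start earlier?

doors

The headliner starts at 08:25 + 100 min = 10:05.
Doors starts at 10:05 + 177 min = 13:02.
Doors ends at 13:02 + 64 min = 14:06.
Load-in starts at 14:06 + 180 min = 17:06.
Load-in starts at 17:06 and doors starts at 13:02, so doors is first.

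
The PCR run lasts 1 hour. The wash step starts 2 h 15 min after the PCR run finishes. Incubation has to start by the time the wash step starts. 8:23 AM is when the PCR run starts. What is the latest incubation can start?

11:38 AM

The PCR run ends at 8:23 AM + 60 min = 9:23 AM.
The wash step starts at 9:23 AM + 135 min = 11:38 AM.
Incubation is bounded by the wash step, so the latest it can start is 11:38 AM.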